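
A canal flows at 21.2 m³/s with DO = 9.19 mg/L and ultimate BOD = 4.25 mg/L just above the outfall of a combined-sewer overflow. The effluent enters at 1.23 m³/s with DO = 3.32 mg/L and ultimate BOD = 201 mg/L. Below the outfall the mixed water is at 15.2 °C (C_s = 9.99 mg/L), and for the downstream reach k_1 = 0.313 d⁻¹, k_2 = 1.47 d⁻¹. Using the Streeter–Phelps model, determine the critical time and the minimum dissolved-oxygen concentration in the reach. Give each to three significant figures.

t_c ≈ 1.06 d; minimum DO ≈ 7.69 mg/L

Mixed DO = (21.2×9.19 + 1.23×3.32)/(21.2+1.23) = 198.9/22.43 = 8.868 mg/L.
Mixed L₀ = (21.2×4.25 + 1.23×201)/(22.43) = 337.3/22.43 = 15.04 mg/L.
Initial deficit D₀ = C_s − DO₀ = 9.99 − 8.868 = 1.122 mg/L.
t_c = (1/1.157) ln[(1.47/0.313)(1 − 1.122×1.157/(0.313×15.04))] = 0.8643 × ln(3.401) = 1.058 d.
D_c = (0.313/1.47) × 15.04 × e^(−0.313×1.058) = 0.2129 × 15.04 × 0.7181 = 2.299 mg/L.
Minimum DO = 9.99 − 2.299 = 7.691 mg/L.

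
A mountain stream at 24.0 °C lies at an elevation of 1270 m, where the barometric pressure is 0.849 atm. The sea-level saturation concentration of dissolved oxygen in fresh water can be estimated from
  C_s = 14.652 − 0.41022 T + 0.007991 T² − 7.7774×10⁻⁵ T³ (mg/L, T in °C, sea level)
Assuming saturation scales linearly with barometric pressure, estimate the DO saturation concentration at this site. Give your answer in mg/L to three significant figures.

At sea level: C_s = 14.652 − 0.41022×24.0 + 0.007991×24.0² − 7.7774×10⁻⁵×24.0³ = 8.334 mg/L.
Pressure correction: C_s' = 8.334 × 0.849 = 7.076 mg/L.

C_s ≈ 7.08 mg/L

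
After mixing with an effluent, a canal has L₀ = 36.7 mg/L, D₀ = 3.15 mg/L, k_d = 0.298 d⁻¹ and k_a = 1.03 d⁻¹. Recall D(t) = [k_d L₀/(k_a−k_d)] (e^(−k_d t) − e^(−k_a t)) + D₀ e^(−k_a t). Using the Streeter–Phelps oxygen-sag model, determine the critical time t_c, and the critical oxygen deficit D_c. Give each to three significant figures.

t_c ≈ 1.37 d; D_c ≈ 7.06 mg/L

t_c = [1/(k_a−k_d)] ln[(k_a/k_d)(1 − D₀(k_a−k_d)/(k_d L₀))]
= [1/(1.03−0.298)] ln[(1.03/0.298)(1 − 3.15×0.7320/(0.298×36.7))]
= (1/0.7320) ln[3.456 × 0.7892] = 1.366 × ln(2.728) = 1.366 × 1.003 = 1.371 d.
L(t_c) = L₀ e^(−k_d t_c) = 36.7 × 0.6646 = 24.39 mg/L, and at the critical point k_a D_c = k_d L, so D_c = (0.298/1.03) × 24.39 = 7.057 mg/L.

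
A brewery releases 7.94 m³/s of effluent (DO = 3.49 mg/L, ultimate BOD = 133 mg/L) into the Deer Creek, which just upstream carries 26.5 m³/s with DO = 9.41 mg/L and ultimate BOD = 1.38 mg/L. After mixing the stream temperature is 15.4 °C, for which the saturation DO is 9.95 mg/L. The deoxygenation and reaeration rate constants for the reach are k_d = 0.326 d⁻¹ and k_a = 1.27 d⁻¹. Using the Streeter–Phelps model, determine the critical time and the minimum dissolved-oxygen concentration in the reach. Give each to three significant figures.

Mixed DO = (26.5×9.41 + 7.94×3.49)/(26.5+7.94) = 277.1/34.44 = 8.045 mg/L.
Mixed L₀ = (26.5×1.38 + 7.94×133)/(34.44) = 1093/34.44 = 31.72 mg/L.
Initial deficit D₀ = C_s − DO₀ = 9.95 − 8.045 = 1.905 mg/L.
t_c = (1/0.9440) ln[(1.27/0.326)(1 − 1.905×0.9440/(0.326×31.72))] = 1.059 × ln(3.218) = 1.238 d.
D_c = (0.326/1.27) × 31.72 × e^(−0.326×1.238) = 0.2567 × 31.72 × 0.6679 = 5.439 mg/L.
Minimum DO = 9.95 − 5.439 = 4.511 mg/L.

t_c ≈ 1.24 d; minimum DO ≈ 4.51 mg/L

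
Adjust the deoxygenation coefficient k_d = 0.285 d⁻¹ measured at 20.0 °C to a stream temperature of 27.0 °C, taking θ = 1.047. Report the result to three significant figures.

k_d(T₂) = k_d(T₁) · θ^(T₂−T₁) = 0.285 × 1.047^(27.0−20.0)
= 0.285 × 1.047^7.00 = 0.285 × 1.379 = 0.3931 d⁻¹.

k_d ≈ 0.393 d⁻¹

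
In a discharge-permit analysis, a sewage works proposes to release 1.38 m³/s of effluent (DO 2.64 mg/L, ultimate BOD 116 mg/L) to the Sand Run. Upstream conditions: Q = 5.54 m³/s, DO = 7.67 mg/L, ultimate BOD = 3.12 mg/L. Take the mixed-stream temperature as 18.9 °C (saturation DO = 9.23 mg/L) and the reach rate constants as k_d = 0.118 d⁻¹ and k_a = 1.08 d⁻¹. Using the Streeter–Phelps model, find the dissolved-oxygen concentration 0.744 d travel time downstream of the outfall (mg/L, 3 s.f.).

Mixed DO = (5.54×7.67 + 1.38×2.64)/(5.54+1.38) = 46.13/6.920 = 6.667 mg/L.
Mixed L₀ = (5.54×3.12 + 1.38×116)/(6.920) = 177.4/6.920 = 25.63 mg/L.
Initial deficit D₀ = C_s − DO₀ = 9.23 − 6.667 = 2.563 mg/L.
D(0.744) = [0.118×25.63/(1.08−0.118)](e^(−0.118×0.744) − e^(−1.08×0.744)) + 2.563 e^(−1.08×0.744)
= 3.144 × (0.9160 − 0.4478) + 2.563 × 0.4478 = 2.620 mg/L.
DO = 9.23 − 2.620 = 6.610 mg/L.

DO ≈ 6.61 mg/L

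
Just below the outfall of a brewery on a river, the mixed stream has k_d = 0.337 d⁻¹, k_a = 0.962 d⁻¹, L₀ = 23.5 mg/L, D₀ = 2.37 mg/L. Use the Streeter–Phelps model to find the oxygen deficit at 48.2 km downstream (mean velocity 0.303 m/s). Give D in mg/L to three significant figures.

D ≈ 5.06 mg/L

Travel time t = x/v = 48.2 km / (0.303 m/s) = 48200 m / 0.303 m/s = 159100 s = 1.841 d.
k_d L₀/(k_a−k_d) = 0.337×23.5/(0.962−0.337) = 7.920/0.6250 = 12.67 mg/L.
e^(−k_d t) = e^(−0.337×1.841) = 0.5377; e^(−k_a t) = e^(−0.962×1.841) = 0.1701.
D = 12.67 × (0.5377 − 0.1701) + 2.37 × 0.1701 = 4.657 + 0.4032 = 5.061 mg/L.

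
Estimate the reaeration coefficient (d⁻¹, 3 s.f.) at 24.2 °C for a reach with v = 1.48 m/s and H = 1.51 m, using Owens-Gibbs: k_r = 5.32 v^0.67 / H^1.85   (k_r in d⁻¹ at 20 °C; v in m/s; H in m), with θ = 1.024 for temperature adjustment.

k_r ≈ 3.57 d⁻¹

k_r(20) = 5.32 × 1.48^0.67 / 1.51^1.85 = 5.32 × 1.300 / 2.143 = 3.228 d⁻¹.
k_r(24.2) = 3.228 × 1.024^(24.2−20) = 3.228 × 1.105 = 3.566 d⁻¹.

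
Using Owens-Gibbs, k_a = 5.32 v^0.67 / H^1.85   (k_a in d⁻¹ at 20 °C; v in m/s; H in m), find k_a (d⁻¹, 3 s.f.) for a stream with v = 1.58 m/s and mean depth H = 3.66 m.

k_a ≈ 0.655 d⁻¹

k_a = 5.32 × 1.58^0.67 / 3.66^1.85 = 5.32 × 1.359 / 11.03 = 0.6555 d⁻¹.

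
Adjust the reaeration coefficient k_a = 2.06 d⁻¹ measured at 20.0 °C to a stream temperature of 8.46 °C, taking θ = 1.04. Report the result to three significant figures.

k_a(T₂) = k_a(T₁) · θ^(T₂−T₁) = 2.06 × 1.04^(8.46−20.0)
= 2.06 × 1.04^-11.5 = 2.06 × 0.6360 = 1.310 d⁻¹.

k_a ≈ 1.31 d⁻¹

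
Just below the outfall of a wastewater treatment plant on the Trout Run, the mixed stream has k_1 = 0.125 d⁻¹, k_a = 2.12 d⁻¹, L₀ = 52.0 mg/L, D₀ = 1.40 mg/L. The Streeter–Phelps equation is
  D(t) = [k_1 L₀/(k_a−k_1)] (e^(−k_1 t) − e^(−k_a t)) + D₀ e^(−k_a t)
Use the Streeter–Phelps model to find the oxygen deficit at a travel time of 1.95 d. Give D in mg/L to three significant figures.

D ≈ 2.52 mg/L

k_1 L₀/(k_a−k_1) = 0.125×52.0/(2.12−0.125) = 6.500/1.995 = 3.258 mg/L.
e^(−k_1 t) = e^(−0.125×1.950) = 0.7837; e^(−k_a t) = e^(−2.12×1.950) = 0.01602.
D = 3.258 × (0.7837 − 0.01602) + 1.40 × 0.01602 = 2.501 + 0.02243 = 2.524 mg/L.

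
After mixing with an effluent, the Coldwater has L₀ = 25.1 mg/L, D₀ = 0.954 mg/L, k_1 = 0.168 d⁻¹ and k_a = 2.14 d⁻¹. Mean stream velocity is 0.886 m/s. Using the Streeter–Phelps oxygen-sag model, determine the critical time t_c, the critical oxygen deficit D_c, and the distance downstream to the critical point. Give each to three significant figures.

t_c ≈ 0.991 d; D_c ≈ 1.67 mg/L; x_c ≈ 75.8 km

At the critical point dD/dt = 0, so k_1 L₀ e^(−k_1 t) = k_a D. Substituting D(t) from the Streeter–Phelps equation and solving for t gives
t_c = ln[(k_a/k_1)(1 − D₀(k_a−k_1)/(k_1 L₀))] / (k_a−k_1).
Here k_a−k_1 = 1.972 d⁻¹ and 1 − D₀(k_a−k_1)/(k_1 L₀) = 1 − 0.954×1.972/(0.168×25.1) = 0.5539, so
t_c = ln(12.74 × 0.5539) / 1.972 = 1.954 / 1.972 = 0.9907 d.
D_c = (k_1/k_a) L₀ e^(−k_1 t_c) = (0.168/2.14) × 25.1 × e^(−0.168×0.9907) = 0.07850 × 25.1 × 0.8467 = 1.668 mg/L.
x_c = v t_c = 0.886 m/s × 0.9907 d × 86400 s/d = 75840 m ≈ 75.8 km.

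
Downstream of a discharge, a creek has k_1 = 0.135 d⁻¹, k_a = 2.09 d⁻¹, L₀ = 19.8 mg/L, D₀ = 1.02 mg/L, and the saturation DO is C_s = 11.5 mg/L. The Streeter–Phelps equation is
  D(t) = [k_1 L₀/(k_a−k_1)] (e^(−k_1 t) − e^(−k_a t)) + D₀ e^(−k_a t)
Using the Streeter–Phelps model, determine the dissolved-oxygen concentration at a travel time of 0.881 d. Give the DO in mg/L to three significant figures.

DO ≈ 10.3 mg/L

k_1 L₀/(k_a−k_1) = 0.135×19.8/(2.09−0.135) = 2.673/1.955 = 1.367 mg/L.
e^(−k_1 t) = e^(−0.135×0.8810) = 0.8879; e^(−k_a t) = e^(−2.09×0.8810) = 0.1586.
D = 1.367 × (0.8879 − 0.1586) + 1.02 × 0.1586 = 0.9971 + 0.1618 = 1.159 mg/L.
DO = C_s − D = 11.5 − 1.159 = 10.34 mg/L.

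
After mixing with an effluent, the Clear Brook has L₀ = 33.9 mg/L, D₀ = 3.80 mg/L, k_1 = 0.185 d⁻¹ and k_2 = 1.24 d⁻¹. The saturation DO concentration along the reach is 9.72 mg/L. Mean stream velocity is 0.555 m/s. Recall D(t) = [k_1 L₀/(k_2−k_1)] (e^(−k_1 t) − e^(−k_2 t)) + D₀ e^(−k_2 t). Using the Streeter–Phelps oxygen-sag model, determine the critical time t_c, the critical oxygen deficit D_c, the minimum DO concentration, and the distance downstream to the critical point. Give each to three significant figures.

t_c = [1/(k_2−k_1)] ln[(k_2/k_1)(1 − D₀(k_2−k_1)/(k_1 L₀))]
= [1/(1.24−0.185)] ln[(1.24/0.185)(1 − 3.80×1.055/(0.185×33.9))]
= (1/1.055) ln[6.703 × 0.3608] = 0.9479 × ln(2.418) = 0.9479 × 0.8830 = 0.8369 d.
D_c = (k_1/k_2) L₀ e^(−k_1 t_c) = (0.185/1.24) × 33.9 × e^(−0.185×0.8369) = 0.1492 × 33.9 × 0.8566 = 4.332 mg/L.
Minimum DO = C_s − D_c = 9.72 − 4.332 = 5.388 mg/L.
x_c = v t_c = 0.555 m/s × 0.8369 d × 86400 s/d = 40130 m ≈ 40.1 km.

t_c ≈ 0.837 d; D_c ≈ 4.33 mg/L; min DO ≈ 5.39 mg/L; x_c ≈ 40.1 km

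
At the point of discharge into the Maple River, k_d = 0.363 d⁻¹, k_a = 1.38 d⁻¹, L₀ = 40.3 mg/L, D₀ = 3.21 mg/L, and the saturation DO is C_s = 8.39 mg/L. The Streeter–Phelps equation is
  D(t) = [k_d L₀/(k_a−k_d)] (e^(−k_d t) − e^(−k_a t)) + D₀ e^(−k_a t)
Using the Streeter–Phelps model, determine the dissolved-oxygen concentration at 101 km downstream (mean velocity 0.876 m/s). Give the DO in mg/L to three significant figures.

DO ≈ 1.30 mg/L

Travel time t = x/v = 101 km / (0.876 m/s) = 101000 m / 0.876 m/s = 115300 s = 1.334 d.
k_d L₀/(k_a−k_d) = 0.363×40.3/(1.38−0.363) = 14.63/1.017 = 14.38 mg/L.
e^(−k_d t) = e^(−0.363×1.334) = 0.6161; e^(−k_a t) = e^(−1.38×1.334) = 0.1586.
D = 14.38 × (0.6161 − 0.1586) + 3.21 × 0.1586 = 6.581 + 0.5090 = 7.090 mg/L.
DO = C_s − D = 8.39 − 7.090 = 1.300 mg/L.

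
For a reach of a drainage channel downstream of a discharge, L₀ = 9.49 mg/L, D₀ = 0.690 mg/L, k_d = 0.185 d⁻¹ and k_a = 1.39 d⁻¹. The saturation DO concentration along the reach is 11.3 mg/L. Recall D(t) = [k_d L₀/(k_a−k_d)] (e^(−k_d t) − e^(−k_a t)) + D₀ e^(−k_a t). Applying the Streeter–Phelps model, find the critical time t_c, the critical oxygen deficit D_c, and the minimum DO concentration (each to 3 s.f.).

With k_a/k_d = 7.514 and 1 − D₀(k_a−k_d)/(k_d L₀) = 0.5264,
t_c = ln(7.514 × 0.5264) / (1.39 − 0.185) = ln(3.955) / 1.205 = 1.375/1.205 = 1.141 d.
D_c = (k_d/k_a) L₀ e^(−k_d t_c) = (0.185/1.39) × 9.49 × e^(−0.185×1.141) = 0.1331 × 9.49 × 0.8097 = 1.023 mg/L.
Minimum DO = C_s − D_c = 11.3 − 1.023 = 10.28 mg/L.

t_c ≈ 1.14 d; D_c ≈ 1.02 mg/L; min DO ≈ 10.3 mg/L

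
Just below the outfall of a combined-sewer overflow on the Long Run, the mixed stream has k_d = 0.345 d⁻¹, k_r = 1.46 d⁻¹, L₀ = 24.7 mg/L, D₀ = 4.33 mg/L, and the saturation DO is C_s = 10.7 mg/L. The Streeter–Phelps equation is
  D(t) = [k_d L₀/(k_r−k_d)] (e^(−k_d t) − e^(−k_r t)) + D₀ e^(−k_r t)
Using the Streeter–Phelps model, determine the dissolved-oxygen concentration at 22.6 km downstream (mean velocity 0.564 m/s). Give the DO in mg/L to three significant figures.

Travel time t = x/v = 22.6 km / (0.564 m/s) = 22600 m / 0.564 m/s = 40070 s = 0.4638 d.
k_d L₀/(k_r−k_d) = 0.345×24.7/(1.46−0.345) = 8.521/1.115 = 7.643 mg/L.
e^(−k_d t) = e^(−0.345×0.4638) = 0.8521; e^(−k_r t) = e^(−1.46×0.4638) = 0.5081.
D = 7.643 × (0.8521 − 0.5081) + 4.33 × 0.5081 = 2.630 + 2.200 = 4.830 mg/L.
DO = C_s − D = 10.7 − 4.830 = 5.870 mg/L.

DO ≈ 5.87 mg/L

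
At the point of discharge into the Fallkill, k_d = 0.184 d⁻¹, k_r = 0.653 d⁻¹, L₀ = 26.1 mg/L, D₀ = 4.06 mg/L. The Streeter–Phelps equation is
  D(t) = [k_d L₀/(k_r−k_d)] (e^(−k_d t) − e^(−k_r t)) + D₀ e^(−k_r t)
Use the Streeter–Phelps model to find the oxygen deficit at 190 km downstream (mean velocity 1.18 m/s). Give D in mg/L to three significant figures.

Travel time t = x/v = 190 km / (1.18 m/s) = 190000 m / 1.18 m/s = 161000 s = 1.864 d.
k_d L₀/(k_r−k_d) = 0.184×26.1/(0.653−0.184) = 4.802/0.4690 = 10.24 mg/L.
e^(−k_d t) = e^(−0.184×1.864) = 0.7097; e^(−k_r t) = e^(−0.653×1.864) = 0.2961.
D = 10.24 × (0.7097 − 0.2961) + 4.06 × 0.2961 = 4.235 + 1.202 = 5.437 mg/L.

D ≈ 5.44 mg/L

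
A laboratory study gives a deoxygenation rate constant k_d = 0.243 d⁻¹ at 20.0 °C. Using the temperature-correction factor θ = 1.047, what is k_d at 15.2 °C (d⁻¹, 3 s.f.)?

k_d ≈ 0.195 d⁻¹

k_d(T₂) = k_d(T₁) · θ^(T₂−T₁) = 0.243 × 1.047^(15.2−20.0)
= 0.243 × 1.047^-4.80 = 0.243 × 0.8022 = 0.1949 d⁻¹.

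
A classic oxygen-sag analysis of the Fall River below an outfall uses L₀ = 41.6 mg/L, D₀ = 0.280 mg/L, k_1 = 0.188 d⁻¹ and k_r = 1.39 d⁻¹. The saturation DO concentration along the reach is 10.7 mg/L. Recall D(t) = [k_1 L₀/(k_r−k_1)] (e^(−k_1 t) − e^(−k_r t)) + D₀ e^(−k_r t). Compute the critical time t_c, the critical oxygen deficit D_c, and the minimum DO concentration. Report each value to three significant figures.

t_c = [1/(k_r−k_1)] ln[(k_r/k_1)(1 − D₀(k_r−k_1)/(k_1 L₀))]
= [1/(1.39−0.188)] ln[(1.39/0.188)(1 − 0.280×1.202/(0.188×41.6))]
= (1/1.202) ln[7.394 × 0.9570] = 0.8319 × ln(7.075) = 0.8319 × 1.957 = 1.628 d.
L(t_c) = L₀ e^(−k_1 t_c) = 41.6 × 0.7364 = 30.63 mg/L, and at the critical point k_r D_c = k_1 L, so D_c = (0.188/1.39) × 30.63 = 4.143 mg/L.
Minimum DO = C_s − D_c = 10.7 − 4.143 = 6.557 mg/L.

t_c ≈ 1.63 d; D_c ≈ 4.14 mg/L; min DO ≈ 6.56 mg/L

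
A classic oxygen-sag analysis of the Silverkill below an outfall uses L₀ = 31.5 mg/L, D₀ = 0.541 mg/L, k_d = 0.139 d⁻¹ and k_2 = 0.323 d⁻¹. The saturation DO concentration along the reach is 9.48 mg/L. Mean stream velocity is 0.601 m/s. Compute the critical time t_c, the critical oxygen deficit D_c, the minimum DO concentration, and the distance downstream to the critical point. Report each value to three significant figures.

t_c ≈ 4.46 d; D_c ≈ 7.30 mg/L; min DO ≈ 2.18 mg/L; x_c ≈ 231 km

At the critical point dD/dt = 0, so k_d L₀ e^(−k_d t) = k_2 D. Substituting D(t) from the Streeter–Phelps equation and solving for t gives
t_c = ln[(k_2/k_d)(1 − D₀(k_2−k_d)/(k_d L₀))] / (k_2−k_d).
Here k_2−k_d = 0.1840 d⁻¹ and 1 − D₀(k_2−k_d)/(k_d L₀) = 1 − 0.541×0.1840/(0.139×31.5) = 0.9773, so
t_c = ln(2.324 × 0.9773) / 0.1840 = 0.8202 / 0.1840 = 4.458 d.
L(t_c) = L₀ e^(−k_d t_c) = 31.5 × 0.5382 = 16.95 mg/L, and at the critical point k_2 D_c = k_d L, so D_c = (0.139/0.323) × 16.95 = 7.295 mg/L.
Minimum DO = C_s − D_c = 9.48 − 7.295 = 2.185 mg/L.
x_c = v t_c = 0.601 m/s × 4.458 d × 86400 s/d = 231500 m ≈ 231 km.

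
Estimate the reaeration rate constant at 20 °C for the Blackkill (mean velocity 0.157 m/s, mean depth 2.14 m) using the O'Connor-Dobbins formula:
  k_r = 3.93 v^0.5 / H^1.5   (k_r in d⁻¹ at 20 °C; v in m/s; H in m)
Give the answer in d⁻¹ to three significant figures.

k_r ≈ 0.497 d⁻¹

k_r = 3.93 × 0.157^0.5 / 2.14^1.5 = 3.93 × 0.3962 / 3.131 = 0.4974 d⁻¹.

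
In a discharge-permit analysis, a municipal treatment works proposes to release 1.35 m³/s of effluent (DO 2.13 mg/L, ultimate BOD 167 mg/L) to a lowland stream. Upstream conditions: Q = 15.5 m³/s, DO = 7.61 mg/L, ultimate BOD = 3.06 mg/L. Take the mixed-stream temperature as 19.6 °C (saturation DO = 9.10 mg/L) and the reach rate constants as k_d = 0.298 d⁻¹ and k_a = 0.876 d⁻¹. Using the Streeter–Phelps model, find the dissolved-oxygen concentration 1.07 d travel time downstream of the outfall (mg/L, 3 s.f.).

DO ≈ 5.54 mg/L

Mixed DO = (15.5×7.61 + 1.35×2.13)/(15.5+1.35) = 120.8/16.85 = 7.171 mg/L.
Mixed L₀ = (15.5×3.06 + 1.35×167)/(16.85) = 272.9/16.85 = 16.19 mg/L.
Initial deficit D₀ = C_s − DO₀ = 9.10 − 7.171 = 1.929 mg/L.
D(1.07) = [0.298×16.19/(0.876−0.298)](e^(−0.298×1.07) − e^(−0.876×1.07)) + 1.929 e^(−0.876×1.07)
= 8.349 × (0.7270 − 0.3917) + 1.929 × 0.3917 = 3.555 mg/L.
DO = 9.10 − 3.555 = 5.545 mg/L.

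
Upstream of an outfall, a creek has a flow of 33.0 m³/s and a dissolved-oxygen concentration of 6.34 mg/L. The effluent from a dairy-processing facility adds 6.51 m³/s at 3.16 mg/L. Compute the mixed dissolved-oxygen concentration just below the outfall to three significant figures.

5.82 mg/L

Flow-weighted mixing: C = (Q_r C_r + Q_w C_w)/(Q_r + Q_w)
= (33.0×6.34 + 6.51×3.16)/(33.0 + 6.51) = 229.8/39.51 = 5.816 mg/L.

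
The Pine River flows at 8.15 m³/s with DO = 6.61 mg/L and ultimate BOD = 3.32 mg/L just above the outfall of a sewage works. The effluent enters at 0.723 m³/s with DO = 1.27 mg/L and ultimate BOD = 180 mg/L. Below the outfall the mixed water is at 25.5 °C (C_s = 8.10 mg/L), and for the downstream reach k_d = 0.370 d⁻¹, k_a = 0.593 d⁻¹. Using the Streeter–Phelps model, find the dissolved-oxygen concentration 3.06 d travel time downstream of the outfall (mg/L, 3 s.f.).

DO ≈ 3.10 mg/L

Mixed DO = (8.15×6.61 + 0.723×1.27)/(8.15+0.723) = 54.79/8.873 = 6.175 mg/L.
Mixed L₀ = (8.15×3.32 + 0.723×180)/(8.873) = 157.2/8.873 = 17.72 mg/L.
Initial deficit D₀ = C_s − DO₀ = 8.10 − 6.175 = 1.925 mg/L.
D(3.06) = [0.370×17.72/(0.593−0.370)](e^(−0.370×3.06) − e^(−0.593×3.06)) + 1.925 e^(−0.593×3.06)
= 29.39 × (0.3223 − 0.1629) + 1.925 × 0.1629 = 5.000 mg/L.
DO = 8.10 − 5.000 = 3.100 mg/L.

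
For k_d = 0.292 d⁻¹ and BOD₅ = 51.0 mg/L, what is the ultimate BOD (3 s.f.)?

BOD₅ = L₀(1 − e^(−5k_d)) ⇒ L₀ = BOD₅ / (1 − e^(−5×0.292))
= 51.0 / (1 − 0.2322) = 51.0 / 0.7678 = 66.43 mg/L.

L₀ ≈ 66.4 mg/L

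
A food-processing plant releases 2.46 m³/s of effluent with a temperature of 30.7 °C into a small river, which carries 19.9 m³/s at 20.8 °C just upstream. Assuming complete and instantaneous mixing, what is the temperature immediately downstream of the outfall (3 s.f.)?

21.9 °C

Flow-weighted mixing: C = (Q_r C_r + Q_w C_w)/(Q_r + Q_w)
= (19.9×20.8 + 2.46×30.7)/(19.9 + 2.46) = 489.4/22.36 = 21.89 °C.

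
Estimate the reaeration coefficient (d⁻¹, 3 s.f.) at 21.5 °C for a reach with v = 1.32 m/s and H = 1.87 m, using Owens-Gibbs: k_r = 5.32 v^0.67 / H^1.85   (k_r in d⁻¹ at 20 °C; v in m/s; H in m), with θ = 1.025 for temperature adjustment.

k_r(20) = 5.32 × 1.32^0.67 / 1.87^1.85 = 5.32 × 1.204 / 3.184 = 2.013 d⁻¹.
k_r(21.5) = 2.013 × 1.025^(21.5−20) = 2.013 × 1.038 = 2.089 d⁻¹.

k_r ≈ 2.09 d⁻¹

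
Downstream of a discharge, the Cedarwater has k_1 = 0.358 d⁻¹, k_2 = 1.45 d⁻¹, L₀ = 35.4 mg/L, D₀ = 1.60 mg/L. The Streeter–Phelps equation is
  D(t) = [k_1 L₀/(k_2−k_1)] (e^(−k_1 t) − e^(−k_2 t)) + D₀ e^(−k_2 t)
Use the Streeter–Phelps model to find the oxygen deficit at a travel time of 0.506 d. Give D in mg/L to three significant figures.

k_1 L₀/(k_2−k_1) = 0.358×35.4/(1.45−0.358) = 12.67/1.092 = 11.61 mg/L.
e^(−k_1 t) = e^(−0.358×0.5060) = 0.8343; e^(−k_2 t) = e^(−1.45×0.5060) = 0.4801.
D = 11.61 × (0.8343 − 0.4801) + 1.60 × 0.4801 = 4.110 + 0.7682 = 4.879 mg/L.

D ≈ 4.88 mg/L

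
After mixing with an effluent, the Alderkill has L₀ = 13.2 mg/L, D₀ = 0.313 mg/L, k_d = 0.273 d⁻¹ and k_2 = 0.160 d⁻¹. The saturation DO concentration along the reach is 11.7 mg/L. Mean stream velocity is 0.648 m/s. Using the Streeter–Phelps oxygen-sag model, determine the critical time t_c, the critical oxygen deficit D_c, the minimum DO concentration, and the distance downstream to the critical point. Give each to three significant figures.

t_c ≈ 4.64 d; D_c ≈ 6.34 mg/L; min DO ≈ 5.36 mg/L; x_c ≈ 260 km

With k_2/k_d = 0.5861 and 1 − D₀(k_2−k_d)/(k_d L₀) = 1.010,
t_c = ln(0.5861 × 1.010) / (0.160 − 0.273) = ln(0.5918) / -0.1130 = -0.5245/-0.1130 = 4.642 d.
L(t_c) = L₀ e^(−k_d t_c) = 13.2 × 0.2816 = 3.717 mg/L, and at the critical point k_2 D_c = k_d L, so D_c = (0.273/0.160) × 3.717 = 6.343 mg/L.
Minimum DO = C_s − D_c = 11.7 − 6.343 = 5.357 mg/L.
x_c = v t_c = 0.648 m/s × 4.642 d × 86400 s/d = 259900 m ≈ 260 km.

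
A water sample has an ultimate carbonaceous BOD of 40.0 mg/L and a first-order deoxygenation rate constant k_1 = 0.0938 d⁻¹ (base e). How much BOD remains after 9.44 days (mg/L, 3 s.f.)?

L ≈ 16.5 mg/L

L_t = L₀ e^(−k_1 t) = 40.0 × e^(−0.0938×9.44) = 40.0 × 0.4125 = 16.50 mg/L.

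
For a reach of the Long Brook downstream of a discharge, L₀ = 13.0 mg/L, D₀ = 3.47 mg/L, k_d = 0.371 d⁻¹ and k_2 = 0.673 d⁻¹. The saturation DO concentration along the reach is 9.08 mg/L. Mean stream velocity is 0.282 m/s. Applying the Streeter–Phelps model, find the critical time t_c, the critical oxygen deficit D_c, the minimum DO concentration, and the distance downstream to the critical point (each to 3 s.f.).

With k_2/k_d = 1.814 and 1 − D₀(k_2−k_d)/(k_d L₀) = 0.7827,
t_c = ln(1.814 × 0.7827) / (0.673 − 0.371) = ln(1.420) / 0.3020 = 0.3506/0.3020 = 1.161 d.
D_c = (k_d/k_2) L₀ e^(−k_d t_c) = (0.371/0.673) × 13.0 × e^(−0.371×1.161) = 0.5513 × 13.0 × 0.6501 = 4.659 mg/L.
Minimum DO = C_s − D_c = 9.08 − 4.659 = 4.421 mg/L.
x_c = v t_c = 0.282 m/s × 1.161 d × 86400 s/d = 28280 m ≈ 28.3 km.

t_c ≈ 1.16 d; D_c ≈ 4.66 mg/L; min DO ≈ 4.42 mg/L; x_c ≈ 28.3 km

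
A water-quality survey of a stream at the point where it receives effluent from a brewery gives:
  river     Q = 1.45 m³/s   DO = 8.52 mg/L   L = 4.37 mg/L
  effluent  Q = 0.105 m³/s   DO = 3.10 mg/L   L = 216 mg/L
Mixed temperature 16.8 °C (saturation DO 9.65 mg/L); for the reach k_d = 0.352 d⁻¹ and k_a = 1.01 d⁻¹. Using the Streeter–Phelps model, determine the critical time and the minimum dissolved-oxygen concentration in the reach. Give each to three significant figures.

Mixed DO = (1.45×8.52 + 0.105×3.10)/(1.45+0.105) = 12.68/1.555 = 8.154 mg/L.
Mixed L₀ = (1.45×4.37 + 0.105×216)/(1.555) = 29.02/1.555 = 18.66 mg/L.
Initial deficit D₀ = C_s − DO₀ = 9.65 − 8.154 = 1.496 mg/L.
t_c = (1/0.6580) ln[(1.01/0.352)(1 − 1.496×0.6580/(0.352×18.66))] = 1.520 × ln(2.439) = 1.355 d.
D_c = (0.352/1.01) × 18.66 × e^(−0.352×1.355) = 0.3485 × 18.66 × 0.6206 = 4.036 mg/L.
Minimum DO = 9.65 − 4.036 = 5.614 mg/L.

t_c ≈ 1.36 d; minimum DO ≈ 5.61 mg/L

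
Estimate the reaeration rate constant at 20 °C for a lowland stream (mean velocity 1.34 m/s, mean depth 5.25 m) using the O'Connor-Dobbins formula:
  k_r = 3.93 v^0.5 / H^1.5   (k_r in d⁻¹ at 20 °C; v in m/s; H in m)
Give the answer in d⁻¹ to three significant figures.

k_r ≈ 0.378 d⁻¹

k_r = 3.93 × 1.34^0.5 / 5.25^1.5 = 3.93 × 1.158 / 12.03 = 0.3782 d⁻¹.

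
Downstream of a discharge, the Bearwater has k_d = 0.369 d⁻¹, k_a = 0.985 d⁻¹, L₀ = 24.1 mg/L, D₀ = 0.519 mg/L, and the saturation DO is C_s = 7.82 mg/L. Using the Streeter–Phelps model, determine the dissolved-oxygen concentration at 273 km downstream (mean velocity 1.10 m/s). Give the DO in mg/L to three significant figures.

DO ≈ 3.64 mg/L

Travel time t = x/v = 273 km / (1.10 m/s) = 273000 m / 1.10 m/s = 248200 s = 2.872 d.
k_d L₀/(k_a−k_d) = 0.369×24.1/(0.985−0.369) = 8.893/0.6160 = 14.44 mg/L.
e^(−k_d t) = e^(−0.369×2.872) = 0.3465; e^(−k_a t) = e^(−0.985×2.872) = 0.05905.
D = 14.44 × (0.3465 − 0.05905) + 0.519 × 0.05905 = 4.149 + 0.03065 = 4.180 mg/L.
DO = C_s − D = 7.82 − 4.180 = 3.640 mg/L.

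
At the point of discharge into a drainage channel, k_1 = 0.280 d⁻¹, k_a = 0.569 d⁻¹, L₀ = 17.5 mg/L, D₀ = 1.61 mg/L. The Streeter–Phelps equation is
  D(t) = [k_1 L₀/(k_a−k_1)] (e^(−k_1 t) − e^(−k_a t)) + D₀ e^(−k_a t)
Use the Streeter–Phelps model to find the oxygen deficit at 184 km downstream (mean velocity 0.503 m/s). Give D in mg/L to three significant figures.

Travel time t = x/v = 184 km / (0.503 m/s) = 184000 m / 0.503 m/s = 365800 s = 4.234 d.
k_1 L₀/(k_a−k_1) = 0.280×17.5/(0.569−0.280) = 4.900/0.2890 = 16.96 mg/L.
e^(−k_1 t) = e^(−0.280×4.234) = 0.3056; e^(−k_a t) = e^(−0.569×4.234) = 0.08990.
D = 16.96 × (0.3056 − 0.08990) + 1.61 × 0.08990 = 3.657 + 0.1447 = 3.802 mg/L.

D ≈ 3.80 mg/L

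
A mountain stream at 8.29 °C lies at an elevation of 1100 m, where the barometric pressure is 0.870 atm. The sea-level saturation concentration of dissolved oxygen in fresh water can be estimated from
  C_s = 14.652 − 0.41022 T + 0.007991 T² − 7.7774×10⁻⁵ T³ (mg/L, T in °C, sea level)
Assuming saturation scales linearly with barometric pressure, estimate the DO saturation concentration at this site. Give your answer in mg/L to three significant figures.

At sea level: C_s = 14.652 − 0.41022×8.29 + 0.007991×8.29² − 7.7774×10⁻⁵×8.29³ = 11.76 mg/L.
Pressure correction: C_s' = 11.76 × 0.870 = 10.23 mg/L.

C_s ≈ 10.2 mg/L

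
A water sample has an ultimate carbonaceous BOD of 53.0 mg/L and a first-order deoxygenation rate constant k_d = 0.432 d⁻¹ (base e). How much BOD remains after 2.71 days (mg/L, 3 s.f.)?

L ≈ 16.4 mg/L

L_t = L₀ e^(−k_d t) = 53.0 × e^(−0.432×2.71) = 53.0 × 0.3101 = 16.44 mg/L.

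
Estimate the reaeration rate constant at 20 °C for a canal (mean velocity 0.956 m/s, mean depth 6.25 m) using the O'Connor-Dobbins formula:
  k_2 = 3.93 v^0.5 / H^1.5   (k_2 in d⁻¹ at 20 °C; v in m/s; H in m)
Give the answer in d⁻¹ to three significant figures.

k_2 ≈ 0.246 d⁻¹

k_2 = 3.93 × 0.956^0.5 / 6.25^1.5 = 3.93 × 0.9778 / 15.62 = 0.2459 d⁻¹.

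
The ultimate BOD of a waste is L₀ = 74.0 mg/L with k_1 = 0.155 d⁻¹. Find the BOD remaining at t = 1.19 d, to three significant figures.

L ≈ 61.5 mg/L

L_t = L₀ e^(−k_1 t) = 74.0 × e^(−0.155×1.19) = 74.0 × 0.8316 = 61.54 mg/L.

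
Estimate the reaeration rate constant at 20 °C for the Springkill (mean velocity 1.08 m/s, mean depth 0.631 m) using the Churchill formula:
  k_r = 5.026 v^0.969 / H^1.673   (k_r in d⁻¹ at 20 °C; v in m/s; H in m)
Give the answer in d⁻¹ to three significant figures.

k_r ≈ 11.7 d⁻¹

k_r = 5.026 × 1.08^0.969 / 0.631^1.673 = 5.026 × 1.077 / 0.4629 = 11.70 d⁻¹.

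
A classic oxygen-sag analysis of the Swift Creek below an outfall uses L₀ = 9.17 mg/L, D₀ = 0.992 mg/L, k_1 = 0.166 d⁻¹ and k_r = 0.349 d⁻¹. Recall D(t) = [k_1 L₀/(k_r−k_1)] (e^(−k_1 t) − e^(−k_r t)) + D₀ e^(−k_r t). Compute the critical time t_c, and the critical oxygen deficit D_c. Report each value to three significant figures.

t_c ≈ 3.37 d; D_c ≈ 2.49 mg/L

t_c = [1/(k_r−k_1)] ln[(k_r/k_1)(1 − D₀(k_r−k_1)/(k_1 L₀))]
= [1/(0.349−0.166)] ln[(0.349/0.166)(1 − 0.992×0.1830/(0.166×9.17))]
= (1/0.1830) ln[2.102 × 0.8807] = 5.464 × ln(1.852) = 5.464 × 0.6161 = 3.367 d.
D_c = (k_1/k_r) L₀ e^(−k_1 t_c) = (0.166/0.349) × 9.17 × e^(−0.166×3.367) = 0.4756 × 9.17 × 0.5719 = 2.494 mg/L.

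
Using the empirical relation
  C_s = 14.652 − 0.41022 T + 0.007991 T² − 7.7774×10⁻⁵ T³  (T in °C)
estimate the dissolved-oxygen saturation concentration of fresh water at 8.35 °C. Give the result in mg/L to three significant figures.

C_s ≈ 11.7 mg/L

C_s = 14.652 − 0.41022×8.35 + 0.007991×8.35² − 7.7774×10⁻⁵×8.35³ = 11.74 mg/L.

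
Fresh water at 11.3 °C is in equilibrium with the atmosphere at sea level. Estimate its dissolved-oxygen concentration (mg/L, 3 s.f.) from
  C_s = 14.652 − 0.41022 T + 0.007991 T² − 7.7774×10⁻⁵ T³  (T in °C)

C_s = 14.652 − 0.41022×11.3 + 0.007991×11.3² − 7.7774×10⁻⁵×11.3³ = 10.92 mg/L.

C_s ≈ 10.9 mg/L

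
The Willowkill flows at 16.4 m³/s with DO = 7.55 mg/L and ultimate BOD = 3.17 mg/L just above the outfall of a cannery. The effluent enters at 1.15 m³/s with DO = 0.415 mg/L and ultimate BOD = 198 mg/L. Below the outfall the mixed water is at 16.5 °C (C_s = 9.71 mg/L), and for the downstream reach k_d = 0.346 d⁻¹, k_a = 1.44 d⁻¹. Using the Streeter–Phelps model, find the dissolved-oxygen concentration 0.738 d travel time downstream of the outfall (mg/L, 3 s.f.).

Mixed DO = (16.4×7.55 + 1.15×0.415)/(16.4+1.15) = 124.3/17.55 = 7.082 mg/L.
Mixed L₀ = (16.4×3.17 + 1.15×198)/(17.55) = 279.7/17.55 = 15.94 mg/L.
Initial deficit D₀ = C_s − DO₀ = 9.71 − 7.082 = 2.628 mg/L.
D(0.738) = [0.346×15.94/(1.44−0.346)](e^(−0.346×0.738) − e^(−1.44×0.738)) + 2.628 e^(−1.44×0.738)
= 5.040 × (0.7746 − 0.3455) + 2.628 × 0.3455 = 3.071 mg/L.
DO = 9.71 − 3.071 = 6.639 mg/L.

DO ≈ 6.64 mg/L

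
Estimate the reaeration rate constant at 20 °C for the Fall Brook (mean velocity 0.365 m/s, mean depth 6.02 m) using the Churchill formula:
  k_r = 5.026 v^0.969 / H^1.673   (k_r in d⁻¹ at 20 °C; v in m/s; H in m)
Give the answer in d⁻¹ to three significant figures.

k_r ≈ 0.0939 d⁻¹

k_r = 5.026 × 0.365^0.969 / 6.02^1.673 = 5.026 × 0.3766 / 20.15 = 0.09393 d⁻¹.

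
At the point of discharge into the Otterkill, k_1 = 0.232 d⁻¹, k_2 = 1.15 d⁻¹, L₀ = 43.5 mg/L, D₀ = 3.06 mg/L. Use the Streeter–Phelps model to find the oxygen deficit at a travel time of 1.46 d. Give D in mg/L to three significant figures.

D ≈ 6.35 mg/L

k_1 L₀/(k_2−k_1) = 0.232×43.5/(1.15−0.232) = 10.09/0.9180 = 10.99 mg/L.
e^(−k_1 t) = e^(−0.232×1.460) = 0.7127; e^(−k_2 t) = e^(−1.15×1.460) = 0.1866.
D = 10.99 × (0.7127 − 0.1866) + 3.06 × 0.1866 = 5.784 + 0.5709 = 6.355 mg/L.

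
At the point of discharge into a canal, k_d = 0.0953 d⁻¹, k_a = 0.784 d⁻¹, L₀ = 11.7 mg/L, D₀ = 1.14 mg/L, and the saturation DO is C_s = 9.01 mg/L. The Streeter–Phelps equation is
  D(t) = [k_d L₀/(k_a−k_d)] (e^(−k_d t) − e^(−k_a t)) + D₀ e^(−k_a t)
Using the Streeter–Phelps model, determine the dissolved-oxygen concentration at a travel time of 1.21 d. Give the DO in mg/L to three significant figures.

DO ≈ 7.75 mg/L

k_d L₀/(k_a−k_d) = 0.0953×11.7/(0.784−0.0953) = 1.115/0.6887 = 1.619 mg/L.
e^(−k_d t) = e^(−0.0953×1.210) = 0.8911; e^(−k_a t) = e^(−0.784×1.210) = 0.3873.
D = 1.619 × (0.8911 − 0.3873) + 1.14 × 0.3873 = 0.8157 + 0.4415 = 1.257 mg/L.
DO = C_s − D = 9.01 − 1.257 = 7.753 mg/L.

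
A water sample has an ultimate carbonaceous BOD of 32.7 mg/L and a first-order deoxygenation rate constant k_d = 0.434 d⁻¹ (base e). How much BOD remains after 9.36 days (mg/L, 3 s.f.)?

L_t = L₀ e^(−k_d t) = 32.7 × e^(−0.434×9.36) = 32.7 × 0.01721 = 0.5628 mg/L.

L ≈ 0.563 mg/L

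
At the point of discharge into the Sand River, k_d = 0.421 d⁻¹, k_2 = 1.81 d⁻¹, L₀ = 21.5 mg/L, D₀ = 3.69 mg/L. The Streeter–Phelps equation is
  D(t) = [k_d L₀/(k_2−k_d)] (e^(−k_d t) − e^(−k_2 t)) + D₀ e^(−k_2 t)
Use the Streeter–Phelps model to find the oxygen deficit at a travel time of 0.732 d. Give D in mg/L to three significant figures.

k_d L₀/(k_2−k_d) = 0.421×21.5/(1.81−0.421) = 9.051/1.389 = 6.517 mg/L.
e^(−k_d t) = e^(−0.421×0.7320) = 0.7348; e^(−k_2 t) = e^(−1.81×0.7320) = 0.2658.
D = 6.517 × (0.7348 − 0.2658) + 3.69 × 0.2658 = 3.056 + 0.9809 = 4.037 mg/L.

D ≈ 4.04 mg/L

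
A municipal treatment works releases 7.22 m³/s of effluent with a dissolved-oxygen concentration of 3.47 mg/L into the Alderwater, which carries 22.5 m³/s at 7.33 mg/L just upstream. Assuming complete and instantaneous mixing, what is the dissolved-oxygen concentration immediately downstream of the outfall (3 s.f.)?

6.39 mg/L

Flow-weighted mixing: C = (Q_r C_r + Q_w C_w)/(Q_r + Q_w)
= (22.5×7.33 + 7.22×3.47)/(22.5 + 7.22) = 190.0/29.72 = 6.392 mg/L.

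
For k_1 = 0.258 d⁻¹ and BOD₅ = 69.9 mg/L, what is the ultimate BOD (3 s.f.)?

BOD₅ = L₀(1 − e^(−5k_1)) ⇒ L₀ = BOD₅ / (1 − e^(−5×0.258))
= 69.9 / (1 − 0.2753) = 69.9 / 0.7247 = 96.45 mg/L.

L₀ ≈ 96.4 mg/L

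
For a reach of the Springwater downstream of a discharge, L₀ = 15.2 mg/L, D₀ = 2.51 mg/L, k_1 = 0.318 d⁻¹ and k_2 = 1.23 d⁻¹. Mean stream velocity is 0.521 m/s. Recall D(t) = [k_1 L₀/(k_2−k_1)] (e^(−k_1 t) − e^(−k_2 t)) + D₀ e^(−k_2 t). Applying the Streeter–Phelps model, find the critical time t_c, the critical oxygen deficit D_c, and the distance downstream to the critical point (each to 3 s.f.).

t_c ≈ 0.780 d; D_c ≈ 3.07 mg/L; x_c ≈ 35.1 km

t_c = [1/(k_2−k_1)] ln[(k_2/k_1)(1 − D₀(k_2−k_1)/(k_1 L₀))]
= [1/(1.23−0.318)] ln[(1.23/0.318)(1 − 2.51×0.9120/(0.318×15.2))]
= (1/0.9120) ln[3.868 × 0.5264] = 1.096 × ln(2.036) = 1.096 × 0.7111 = 0.7797 d.
L(t_c) = L₀ e^(−k_1 t_c) = 15.2 × 0.7804 = 11.86 mg/L, and at the critical point k_2 D_c = k_1 L, so D_c = (0.318/1.23) × 11.86 = 3.067 mg/L.
x_c = v t_c = 0.521 m/s × 0.7797 d × 86400 s/d = 35100 m ≈ 35.1 km.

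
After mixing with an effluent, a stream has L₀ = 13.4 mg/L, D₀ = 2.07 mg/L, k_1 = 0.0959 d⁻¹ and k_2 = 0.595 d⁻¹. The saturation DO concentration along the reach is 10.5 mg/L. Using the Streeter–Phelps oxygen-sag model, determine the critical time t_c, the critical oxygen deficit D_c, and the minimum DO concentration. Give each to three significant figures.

With k_2/k_1 = 6.204 and 1 − D₀(k_2−k_1)/(k_1 L₀) = 0.1960,
t_c = ln(6.204 × 0.1960) / (0.595 − 0.0959) = ln(1.216) / 0.4991 = 0.1958/0.4991 = 0.3923 d.
L(t_c) = L₀ e^(−k_1 t_c) = 13.4 × 0.9631 = 12.91 mg/L, and at the critical point k_2 D_c = k_1 L, so D_c = (0.0959/0.595) × 12.91 = 2.080 mg/L.
Minimum DO = C_s − D_c = 10.5 − 2.080 = 8.420 mg/L.

t_c ≈ 0.392 d; D_c ≈ 2.08 mg/L; min DO ≈ 8.42 mg/L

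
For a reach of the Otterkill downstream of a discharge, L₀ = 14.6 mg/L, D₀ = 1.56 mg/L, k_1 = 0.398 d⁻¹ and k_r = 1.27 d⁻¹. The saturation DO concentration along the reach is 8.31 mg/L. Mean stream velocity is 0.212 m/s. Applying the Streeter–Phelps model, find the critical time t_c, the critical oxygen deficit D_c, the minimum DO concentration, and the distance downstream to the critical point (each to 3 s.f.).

t_c ≈ 1.02 d; D_c ≈ 3.04 mg/L; min DO ≈ 5.27 mg/L; x_c ≈ 18.8 km

At the critical point dD/dt = 0, so k_1 L₀ e^(−k_1 t) = k_r D. Substituting D(t) from the Streeter–Phelps equation and solving for t gives
t_c = ln[(k_r/k_1)(1 − D₀(k_r−k_1)/(k_1 L₀))] / (k_r−k_1).
Here k_r−k_1 = 0.8720 d⁻¹ and 1 − D₀(k_r−k_1)/(k_1 L₀) = 1 − 1.56×0.8720/(0.398×14.6) = 0.7659, so
t_c = ln(3.191 × 0.7659) / 0.8720 = 0.8936 / 0.8720 = 1.025 d.
D_c = (k_1/k_r) L₀ e^(−k_1 t_c) = (0.398/1.27) × 14.6 × e^(−0.398×1.025) = 0.3134 × 14.6 × 0.6651 = 3.043 mg/L.
Minimum DO = C_s − D_c = 8.31 − 3.043 = 5.267 mg/L.
x_c = v t_c = 0.212 m/s × 1.025 d × 86400 s/d = 18770 m ≈ 18.8 km.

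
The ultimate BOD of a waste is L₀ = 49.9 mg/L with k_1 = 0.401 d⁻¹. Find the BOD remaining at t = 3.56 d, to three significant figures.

L ≈ 12.0 mg/L

L_t = L₀ e^(−k_1 t) = 49.9 × e^(−0.401×3.56) = 49.9 × 0.2399 = 11.97 mg/L.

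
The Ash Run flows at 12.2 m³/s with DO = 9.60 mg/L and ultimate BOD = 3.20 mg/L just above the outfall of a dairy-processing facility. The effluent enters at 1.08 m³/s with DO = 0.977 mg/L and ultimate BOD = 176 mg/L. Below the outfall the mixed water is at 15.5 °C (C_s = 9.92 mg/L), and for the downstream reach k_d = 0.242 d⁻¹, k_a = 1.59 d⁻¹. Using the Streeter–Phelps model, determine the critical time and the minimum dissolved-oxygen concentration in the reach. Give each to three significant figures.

Mixed DO = (12.2×9.60 + 1.08×0.977)/(12.2+1.08) = 118.2/13.28 = 8.899 mg/L.
Mixed L₀ = (12.2×3.20 + 1.08×176)/(13.28) = 229.1/13.28 = 17.25 mg/L.
Initial deficit D₀ = C_s − DO₀ = 9.92 − 8.899 = 1.021 mg/L.
t_c = (1/1.348) ln[(1.59/0.242)(1 − 1.021×1.348/(0.242×17.25))] = 0.7418 × ln(4.404) = 1.100 d.
D_c = (0.242/1.59) × 17.25 × e^(−0.242×1.100) = 0.1522 × 17.25 × 0.7663 = 2.012 mg/L.
Minimum DO = 9.92 − 2.012 = 7.908 mg/L.

t_c ≈ 1.10 d; minimum DO ≈ 7.91 mg/L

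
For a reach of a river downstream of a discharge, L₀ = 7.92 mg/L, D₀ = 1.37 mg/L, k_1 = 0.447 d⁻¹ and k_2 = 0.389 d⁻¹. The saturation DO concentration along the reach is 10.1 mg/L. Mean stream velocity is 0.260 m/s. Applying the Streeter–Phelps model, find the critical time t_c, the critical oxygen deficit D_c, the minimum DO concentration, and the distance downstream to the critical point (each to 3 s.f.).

t_c ≈ 2.01 d; D_c ≈ 3.70 mg/L; min DO ≈ 6.40 mg/L; x_c ≈ 45.2 km

t_c = [1/(k_2−k_1)] ln[(k_2/k_1)(1 − D₀(k_2−k_1)/(k_1 L₀))]
= [1/(0.389−0.447)] ln[(0.389/0.447)(1 − 1.37×-0.05800/(0.447×7.92))]
= (1/-0.05800) ln[0.8702 × 1.022] = -17.24 × ln(0.8898) = -17.24 × -0.1168 = 2.013 d.
L(t_c) = L₀ e^(−k_1 t_c) = 7.92 × 0.4066 = 3.220 mg/L, and at the critical point k_2 D_c = k_1 L, so D_c = (0.447/0.389) × 3.220 = 3.700 mg/L.
Minimum DO = C_s − D_c = 10.1 − 3.700 = 6.400 mg/L.
x_c = v t_c = 0.260 m/s × 2.013 d × 86400 s/d = 45230 m ≈ 45.2 km.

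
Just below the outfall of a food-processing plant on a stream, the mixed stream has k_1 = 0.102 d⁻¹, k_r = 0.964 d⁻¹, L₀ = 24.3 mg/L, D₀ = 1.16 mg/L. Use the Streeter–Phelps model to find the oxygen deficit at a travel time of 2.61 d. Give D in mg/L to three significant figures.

D ≈ 2.06 mg/L

k_1 L₀/(k_r−k_1) = 0.102×24.3/(0.964−0.102) = 2.479/0.8620 = 2.875 mg/L.
e^(−k_1 t) = e^(−0.102×2.610) = 0.7663; e^(−k_r t) = e^(−0.964×2.610) = 0.08078.
D = 2.875 × (0.7663 − 0.08078) + 1.16 × 0.08078 = 1.971 + 0.09370 = 2.065 mg/L.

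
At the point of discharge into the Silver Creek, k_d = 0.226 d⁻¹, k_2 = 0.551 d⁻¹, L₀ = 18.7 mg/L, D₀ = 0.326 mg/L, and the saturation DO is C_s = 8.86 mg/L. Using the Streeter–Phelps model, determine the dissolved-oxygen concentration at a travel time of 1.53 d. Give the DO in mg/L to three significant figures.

k_d L₀/(k_2−k_d) = 0.226×18.7/(0.551−0.226) = 4.226/0.3250 = 13.00 mg/L.
e^(−k_d t) = e^(−0.226×1.530) = 0.7077; e^(−k_2 t) = e^(−0.551×1.530) = 0.4304.
D = 13.00 × (0.7077 − 0.4304) + 0.326 × 0.4304 = 3.605 + 0.1403 = 3.746 mg/L.
DO = C_s − D = 8.86 − 3.746 = 5.114 mg/L.

DO ≈ 5.11 mg/L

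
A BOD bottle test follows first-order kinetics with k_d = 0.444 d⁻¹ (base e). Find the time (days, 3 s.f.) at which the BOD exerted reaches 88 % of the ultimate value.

t ≈ 4.78 d

y/L₀ = 1 − e^(−k_d t) = 0.88 ⇒ e^(−k_d t) = 0.120
t = −ln(0.120) / 0.444 = 2.120 / 0.444 = 4.775 d.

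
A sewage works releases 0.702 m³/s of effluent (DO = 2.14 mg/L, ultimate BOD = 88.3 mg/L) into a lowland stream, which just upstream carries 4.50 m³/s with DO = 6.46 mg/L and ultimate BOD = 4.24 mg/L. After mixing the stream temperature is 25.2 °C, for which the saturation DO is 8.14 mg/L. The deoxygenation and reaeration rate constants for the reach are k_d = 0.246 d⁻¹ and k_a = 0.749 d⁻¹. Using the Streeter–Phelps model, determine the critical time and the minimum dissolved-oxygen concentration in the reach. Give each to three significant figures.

t_c ≈ 1.51 d; minimum DO ≈ 4.61 mg/L

Mixed DO = (4.50×6.46 + 0.702×2.14)/(4.50+0.702) = 30.57/5.202 = 5.877 mg/L.
Mixed L₀ = (4.50×4.24 + 0.702×88.3)/(5.202) = 81.07/5.202 = 15.58 mg/L.
Initial deficit D₀ = C_s − DO₀ = 8.14 − 5.877 = 2.263 mg/L.
t_c = (1/0.5030) ln[(0.749/0.246)(1 − 2.263×0.5030/(0.246×15.58))] = 1.988 × ln(2.141) = 1.513 d.
D_c = (0.246/0.749) × 15.58 × e^(−0.246×1.513) = 0.3284 × 15.58 × 0.6892 = 3.527 mg/L.
Minimum DO = 8.14 − 3.527 = 4.613 mg/L.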